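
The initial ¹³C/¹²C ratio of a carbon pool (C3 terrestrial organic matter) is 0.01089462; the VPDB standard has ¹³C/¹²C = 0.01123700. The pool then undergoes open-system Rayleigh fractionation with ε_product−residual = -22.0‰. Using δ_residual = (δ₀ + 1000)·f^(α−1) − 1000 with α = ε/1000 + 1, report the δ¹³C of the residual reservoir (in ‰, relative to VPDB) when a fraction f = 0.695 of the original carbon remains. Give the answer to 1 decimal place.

-22.7‰

δ₀ = (0.01089462/0.01123700 − 1)×1000 = (0.969531 − 1)×1000 = -30.469‰
α − 1 = ε/1000 = -0.0220
f^(α−1) = 0.695^(-0.0220) = 1.008037
δ_res = (-30.469 + 1000) × 1.008037 − 1000 = 977.323 − 1000 = -22.68‰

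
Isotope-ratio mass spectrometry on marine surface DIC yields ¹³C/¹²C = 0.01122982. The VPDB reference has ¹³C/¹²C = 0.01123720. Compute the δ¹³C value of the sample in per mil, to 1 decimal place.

δ¹³C = (R_sample / R_standard − 1) × 1000
R_sample / R_standard = 0.01122982 / 0.01123720 = 0.999343
δ¹³C = (0.999343 − 1) × 1000 = -0.66 per mil

-0.7 per mil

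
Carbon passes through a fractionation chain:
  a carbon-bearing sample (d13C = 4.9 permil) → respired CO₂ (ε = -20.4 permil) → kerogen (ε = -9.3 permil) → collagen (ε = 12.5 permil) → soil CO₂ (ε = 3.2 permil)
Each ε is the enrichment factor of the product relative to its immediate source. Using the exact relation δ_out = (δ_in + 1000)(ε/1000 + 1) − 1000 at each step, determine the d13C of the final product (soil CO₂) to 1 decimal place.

step 1: δ = (4.90 + 1000)·(-20.4/1000 + 1) − 1000 = -15.60 permil
step 2: δ = (-15.60 + 1000)·(-9.3/1000 + 1) − 1000 = -24.75 permil
step 3: δ = (-24.75 + 1000)·(12.5/1000 + 1) − 1000 = -12.56 permil
step 4: δ = (-12.56 + 1000)·(3.2/1000 + 1) − 1000 = -9.40 permil

-9.4 permil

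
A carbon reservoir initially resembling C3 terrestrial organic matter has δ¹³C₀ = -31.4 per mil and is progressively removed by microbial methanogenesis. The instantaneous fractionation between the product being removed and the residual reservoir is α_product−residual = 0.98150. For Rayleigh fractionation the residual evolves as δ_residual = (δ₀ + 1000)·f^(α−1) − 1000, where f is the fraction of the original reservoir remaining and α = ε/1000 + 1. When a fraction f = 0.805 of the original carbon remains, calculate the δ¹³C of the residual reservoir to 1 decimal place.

-27.5 per mil

Rayleigh residual: δ_res = (δ₀ + 1000)·f^(α−1) − 1000
α − 1 = -0.01850
f^(α−1) = 0.805^(-0.01850) = 1.004021
δ_res = (-31.4 + 1000) × 1.004021 − 1000 = 972.495 − 1000 = -27.51 per mil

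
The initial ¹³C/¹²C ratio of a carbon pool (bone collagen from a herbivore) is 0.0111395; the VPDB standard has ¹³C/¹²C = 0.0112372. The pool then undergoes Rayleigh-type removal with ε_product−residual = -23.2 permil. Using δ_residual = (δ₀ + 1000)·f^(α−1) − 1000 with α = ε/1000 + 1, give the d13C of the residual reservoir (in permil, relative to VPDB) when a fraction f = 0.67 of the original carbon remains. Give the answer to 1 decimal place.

0.6 permil

δ₀ = (0.0111395/0.0112372 − 1)×1000 = (0.991306 − 1)×1000 = -8.694 permil
α − 1 = ε/1000 = -0.0232
f^(α−1) = 0.67^(-0.0232) = 1.009334
δ_res = (-8.694 + 1000) × 1.009334 − 1000 = 1000.559 − 1000 = 0.56 permil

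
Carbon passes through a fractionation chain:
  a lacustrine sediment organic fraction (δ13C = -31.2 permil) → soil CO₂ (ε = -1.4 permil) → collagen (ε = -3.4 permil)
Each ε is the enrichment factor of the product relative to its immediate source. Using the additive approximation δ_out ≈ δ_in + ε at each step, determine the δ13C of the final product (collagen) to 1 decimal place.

step 1: δ ≈ -31.2 + (-1.4) = -32.6 permil
step 2: δ ≈ -32.6 + (-3.4) = -36.0 permil

-36.0 permil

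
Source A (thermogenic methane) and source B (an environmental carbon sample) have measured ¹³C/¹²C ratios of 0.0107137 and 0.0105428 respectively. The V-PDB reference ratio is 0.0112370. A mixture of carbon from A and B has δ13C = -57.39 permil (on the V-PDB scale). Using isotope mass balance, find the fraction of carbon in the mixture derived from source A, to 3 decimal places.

δ_A = (0.0107137/0.0112370 − 1)×1000 = (0.953431 − 1)×1000 = -46.569 permil
δ_B = (0.0105428/0.0112370 − 1)×1000 = (0.938222 − 1)×1000 = -61.778 permil
f_A = (δ_mix − δ_B)/(δ_A − δ_B) = (-57.39 − (-61.778))/(-46.569 − (-61.778))
f_A = 4.388 / 15.209 = 0.2885

0.289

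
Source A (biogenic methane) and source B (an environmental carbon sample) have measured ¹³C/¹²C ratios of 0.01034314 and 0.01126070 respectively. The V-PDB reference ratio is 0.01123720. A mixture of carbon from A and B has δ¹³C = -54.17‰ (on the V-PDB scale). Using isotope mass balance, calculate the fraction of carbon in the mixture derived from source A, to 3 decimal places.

δ_A = (0.01034314/0.01123720 − 1)×1000 = (0.920437 − 1)×1000 = -79.563‰
δ_B = (0.01126070/0.01123720 − 1)×1000 = (1.002091 − 1)×1000 = 2.091‰
f_A = (δ_mix − δ_B)/(δ_A − δ_B) = (-54.17 − (2.091))/(-79.563 − (2.091))
f_A = -56.261 / -81.654 = 0.6890

0.689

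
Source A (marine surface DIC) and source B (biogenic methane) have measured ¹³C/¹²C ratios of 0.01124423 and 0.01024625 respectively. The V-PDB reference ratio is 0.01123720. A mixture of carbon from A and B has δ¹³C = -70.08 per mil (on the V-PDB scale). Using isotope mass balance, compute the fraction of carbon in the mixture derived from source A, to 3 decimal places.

δ_A = (0.01124423/0.01123720 − 1)×1000 = (1.000626 − 1)×1000 = 0.626 per mil
δ_B = (0.01024625/0.01123720 − 1)×1000 = (0.911815 − 1)×1000 = -88.185 per mil
f_A = (δ_mix − δ_B)/(δ_A − δ_B) = (-70.08 − (-88.185))/(0.626 − (-88.185))
f_A = 18.105 / 88.810 = 0.2039

0.204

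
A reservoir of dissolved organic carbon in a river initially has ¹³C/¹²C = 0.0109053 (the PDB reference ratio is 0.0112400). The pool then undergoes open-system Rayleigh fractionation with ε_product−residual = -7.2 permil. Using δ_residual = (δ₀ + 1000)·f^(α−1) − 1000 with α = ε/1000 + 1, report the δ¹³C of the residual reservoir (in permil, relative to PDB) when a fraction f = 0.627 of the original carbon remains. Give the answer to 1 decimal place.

-26.5 permil

δ₀ = (0.0109053/0.0112400 − 1)×1000 = (0.970222 − 1)×1000 = -29.778 permil
α − 1 = ε/1000 = -0.0072
f^(α−1) = 0.627^(-0.0072) = 1.003367
δ_res = (-29.778 + 1000) × 1.003367 − 1000 = 973.489 − 1000 = -26.51 permil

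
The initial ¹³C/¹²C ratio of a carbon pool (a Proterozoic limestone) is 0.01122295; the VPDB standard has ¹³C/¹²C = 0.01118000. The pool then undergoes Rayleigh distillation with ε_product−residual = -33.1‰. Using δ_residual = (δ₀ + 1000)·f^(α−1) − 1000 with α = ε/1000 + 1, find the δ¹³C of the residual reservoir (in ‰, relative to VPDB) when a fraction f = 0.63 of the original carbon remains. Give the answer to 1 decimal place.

δ₀ = (0.01122295/0.01118000 − 1)×1000 = (1.003842 − 1)×1000 = 3.842‰
α − 1 = ε/1000 = -0.0331
f^(α−1) = 0.63^(-0.0331) = 1.015411
δ_res = (3.842 + 1000) × 1.015411 − 1000 = 1019.312 − 1000 = 19.31‰

19.3‰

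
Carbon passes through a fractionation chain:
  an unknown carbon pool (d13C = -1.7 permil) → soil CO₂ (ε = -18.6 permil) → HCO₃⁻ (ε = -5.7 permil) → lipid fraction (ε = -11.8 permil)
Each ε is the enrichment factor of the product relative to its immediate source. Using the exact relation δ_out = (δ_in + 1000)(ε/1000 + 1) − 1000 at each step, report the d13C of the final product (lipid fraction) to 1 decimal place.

step 1: δ = (-1.70 + 1000)·(-18.6/1000 + 1) − 1000 = -20.27 permil
step 2: δ = (-20.27 + 1000)·(-5.7/1000 + 1) − 1000 = -25.85 permil
step 3: δ = (-25.85 + 1000)·(-11.8/1000 + 1) − 1000 = -37.35 permil

-37.3 permil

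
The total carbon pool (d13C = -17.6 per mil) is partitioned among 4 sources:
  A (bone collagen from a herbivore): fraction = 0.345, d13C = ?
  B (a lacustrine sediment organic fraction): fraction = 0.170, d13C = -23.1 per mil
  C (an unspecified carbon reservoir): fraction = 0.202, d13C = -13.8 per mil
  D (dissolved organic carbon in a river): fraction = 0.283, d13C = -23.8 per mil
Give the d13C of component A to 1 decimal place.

Isotope mass balance: δ_bulk = Σ fᵢ·δᵢ.
-17.6 = 0.345×δ_A + 0.170×(-23.1) + 0.202×(-13.8) + 0.283×(-23.8)
0.345·δ_A = -17.6 − (-13.450) = -4.150
δ_A = -4.150 / 0.345 = -12.03 per mil

-12.0 per mil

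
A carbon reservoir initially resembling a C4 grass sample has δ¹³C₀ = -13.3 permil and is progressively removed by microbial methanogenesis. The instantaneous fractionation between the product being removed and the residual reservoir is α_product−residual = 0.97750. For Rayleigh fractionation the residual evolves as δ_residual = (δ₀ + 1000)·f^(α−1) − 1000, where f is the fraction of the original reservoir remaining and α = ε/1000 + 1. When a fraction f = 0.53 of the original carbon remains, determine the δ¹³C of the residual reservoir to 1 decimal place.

Rayleigh residual: δ_res = (δ₀ + 1000)·f^(α−1) − 1000
α − 1 = -0.02250
f^(α−1) = 0.53^(-0.02250) = 1.014387
δ_res = (-13.3 + 1000) × 1.014387 − 1000 = 1000.896 − 1000 = 0.90 permil

0.9 permil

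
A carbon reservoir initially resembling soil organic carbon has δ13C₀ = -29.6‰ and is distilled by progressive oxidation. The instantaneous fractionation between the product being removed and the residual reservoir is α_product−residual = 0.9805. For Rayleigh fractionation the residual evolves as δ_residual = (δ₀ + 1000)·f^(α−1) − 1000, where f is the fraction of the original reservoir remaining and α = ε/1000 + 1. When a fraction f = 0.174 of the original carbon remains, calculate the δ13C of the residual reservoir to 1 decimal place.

4.1‰

Rayleigh residual: δ_res = (δ₀ + 1000)·f^(α−1) − 1000
α − 1 = -0.01950
f^(α−1) = 0.174^(-0.01950) = 1.034688
δ_res = (-29.6 + 1000) × 1.034688 − 1000 = 1004.061 − 1000 = 4.06‰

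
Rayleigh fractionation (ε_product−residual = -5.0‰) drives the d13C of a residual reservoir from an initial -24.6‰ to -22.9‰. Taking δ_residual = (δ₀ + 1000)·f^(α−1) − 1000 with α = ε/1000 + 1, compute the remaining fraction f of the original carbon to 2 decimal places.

0.71

α − 1 = ε/1000 = -0.0050
(δ_res + 1000)/(δ₀ + 1000) = (-22.9 + 1000)/(-24.6 + 1000) = 977.1/975.4 = 1.001743
f = 1.001743^(1/-0.0050) = exp(ln(1.001743)/-0.0050) = exp(0.00174/-0.0050)
f = exp(-0.3483) = 0.7059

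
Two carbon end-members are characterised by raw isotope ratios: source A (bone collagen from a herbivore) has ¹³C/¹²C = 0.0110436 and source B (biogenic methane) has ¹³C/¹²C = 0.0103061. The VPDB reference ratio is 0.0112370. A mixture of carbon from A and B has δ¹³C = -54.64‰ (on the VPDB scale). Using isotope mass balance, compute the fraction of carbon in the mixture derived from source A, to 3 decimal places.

0.430

δ_A = (0.0110436/0.0112370 − 1)×1000 = (0.982789 − 1)×1000 = -17.211‰
δ_B = (0.0103061/0.0112370 − 1)×1000 = (0.917158 − 1)×1000 = -82.842‰
f_A = (δ_mix − δ_B)/(δ_A − δ_B) = (-54.64 − (-82.842))/(-17.211 − (-82.842))
f_A = 28.202 / 65.631 = 0.4297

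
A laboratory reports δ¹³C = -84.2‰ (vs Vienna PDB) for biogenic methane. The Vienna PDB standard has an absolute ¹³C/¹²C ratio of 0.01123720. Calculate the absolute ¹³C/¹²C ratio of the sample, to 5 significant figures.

0.010291

R_sample = R_standard × (δ¹³C/1000 + 1)
R_sample = 0.01123720 × (-84.2/1000 + 1) = 0.01123720 × 0.915800
R_sample = 0.0102910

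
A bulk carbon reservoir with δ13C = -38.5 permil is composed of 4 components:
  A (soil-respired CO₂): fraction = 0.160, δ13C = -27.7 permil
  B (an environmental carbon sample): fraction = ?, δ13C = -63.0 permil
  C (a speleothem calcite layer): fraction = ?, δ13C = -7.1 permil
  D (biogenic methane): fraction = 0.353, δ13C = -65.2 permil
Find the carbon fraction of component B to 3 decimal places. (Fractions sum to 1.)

Let f_B and f_C be the unknown fractions; fractions sum to 1 so f_B + f_C = 0.487.
Mass balance: Σ fᵢ·δᵢ = δ_bulk ⇒ f_B·(-63.0) + f_C·(-7.1) = -38.5 − (-27.448) = -11.052
Substitute f_C = 0.487 − f_B:
f_B·(-63.0 − -7.1) = -11.052 − 0.487×(-7.1) = -7.595
f_B = -7.595 / -55.9 = 0.1359

0.136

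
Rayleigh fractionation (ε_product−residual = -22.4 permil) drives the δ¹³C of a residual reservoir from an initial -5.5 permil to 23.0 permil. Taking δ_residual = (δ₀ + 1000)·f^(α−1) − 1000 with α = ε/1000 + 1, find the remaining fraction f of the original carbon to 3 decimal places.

α − 1 = ε/1000 = -0.0224
(δ_res + 1000)/(δ₀ + 1000) = (23.0 + 1000)/(-5.5 + 1000) = 1023.0/994.5 = 1.028658
f = 1.028658^(1/-0.0224) = exp(ln(1.028658)/-0.0224) = exp(0.02825/-0.0224)
f = exp(-1.2614) = 0.2833

0.283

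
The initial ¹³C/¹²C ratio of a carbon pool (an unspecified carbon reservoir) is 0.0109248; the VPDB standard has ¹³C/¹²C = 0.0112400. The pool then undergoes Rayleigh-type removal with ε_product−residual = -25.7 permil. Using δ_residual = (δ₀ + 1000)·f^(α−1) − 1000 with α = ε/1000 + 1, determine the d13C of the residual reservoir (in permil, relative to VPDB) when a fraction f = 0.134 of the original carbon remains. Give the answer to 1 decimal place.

δ₀ = (0.0109248/0.0112400 − 1)×1000 = (0.971957 − 1)×1000 = -28.043 permil
α − 1 = ε/1000 = -0.0257
f^(α−1) = 0.134^(-0.0257) = 1.053012
δ_res = (-28.043 + 1000) × 1.053012 − 1000 = 1023.483 − 1000 = 23.48 permil

23.5 permil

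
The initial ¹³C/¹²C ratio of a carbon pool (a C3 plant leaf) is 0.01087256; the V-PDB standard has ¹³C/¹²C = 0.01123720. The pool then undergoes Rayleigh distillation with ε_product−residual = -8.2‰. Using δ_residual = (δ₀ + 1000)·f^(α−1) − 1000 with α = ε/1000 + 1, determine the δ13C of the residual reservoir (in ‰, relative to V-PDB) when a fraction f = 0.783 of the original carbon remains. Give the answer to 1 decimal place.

-30.5‰

δ₀ = (0.01087256/0.01123720 − 1)×1000 = (0.967551 − 1)×1000 = -32.449‰
α − 1 = ε/1000 = -0.0082
f^(α−1) = 0.783^(-0.0082) = 1.002008
δ_res = (-32.449 + 1000) × 1.002008 − 1000 = 969.493 − 1000 = -30.51‰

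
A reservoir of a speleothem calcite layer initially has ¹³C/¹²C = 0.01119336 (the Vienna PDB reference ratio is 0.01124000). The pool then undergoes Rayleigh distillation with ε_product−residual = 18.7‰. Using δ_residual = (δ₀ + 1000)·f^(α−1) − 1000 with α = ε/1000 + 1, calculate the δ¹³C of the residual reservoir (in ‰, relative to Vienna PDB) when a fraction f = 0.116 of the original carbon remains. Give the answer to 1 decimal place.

-43.5‰

δ₀ = (0.01119336/0.01124000 − 1)×1000 = (0.995851 − 1)×1000 = -4.149‰
α − 1 = ε/1000 = 0.0187
f^(α−1) = 0.116^(0.0187) = 0.960518
δ_res = (-4.149 + 1000) × 0.960518 − 1000 = 956.532 − 1000 = -43.47‰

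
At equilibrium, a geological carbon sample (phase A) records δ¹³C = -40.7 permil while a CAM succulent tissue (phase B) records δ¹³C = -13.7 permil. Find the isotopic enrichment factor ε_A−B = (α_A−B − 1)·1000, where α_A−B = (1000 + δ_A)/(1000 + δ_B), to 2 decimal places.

α_A−B = (1000 + -40.7) / (1000 + -13.7) = 959.3 / 986.3 = 0.972625
ε_A−B = (0.972625 − 1) × 1000 = -27.375 permil
(The approximation ε ≈ δ_A − δ_B would give -27.0 permil.)

-27.38 permil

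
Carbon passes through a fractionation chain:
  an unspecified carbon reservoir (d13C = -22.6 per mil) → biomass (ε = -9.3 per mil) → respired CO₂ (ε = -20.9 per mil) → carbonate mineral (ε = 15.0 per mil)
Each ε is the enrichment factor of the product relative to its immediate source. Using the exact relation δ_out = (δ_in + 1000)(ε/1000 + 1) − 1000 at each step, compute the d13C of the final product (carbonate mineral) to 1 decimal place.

-37.7 per mil

step 1: δ = (-22.60 + 1000)·(-9.3/1000 + 1) − 1000 = -31.69 per mil
step 2: δ = (-31.69 + 1000)·(-20.9/1000 + 1) − 1000 = -51.93 per mil
step 3: δ = (-51.93 + 1000)·(15.0/1000 + 1) − 1000 = -37.71 per mil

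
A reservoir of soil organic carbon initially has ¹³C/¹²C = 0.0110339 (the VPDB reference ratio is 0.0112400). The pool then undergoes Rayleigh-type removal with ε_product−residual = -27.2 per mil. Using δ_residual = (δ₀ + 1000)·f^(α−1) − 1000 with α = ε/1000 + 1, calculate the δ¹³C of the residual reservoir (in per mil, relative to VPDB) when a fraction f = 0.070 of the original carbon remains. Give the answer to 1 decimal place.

55.3 per mil

δ₀ = (0.0110339/0.0112400 − 1)×1000 = (0.981664 − 1)×1000 = -18.336 per mil
α − 1 = ε/1000 = -0.0272
f^(α−1) = 0.070^(-0.0272) = 1.075012
δ_res = (-18.336 + 1000) × 1.075012 − 1000 = 1055.300 − 1000 = 55.30 per mil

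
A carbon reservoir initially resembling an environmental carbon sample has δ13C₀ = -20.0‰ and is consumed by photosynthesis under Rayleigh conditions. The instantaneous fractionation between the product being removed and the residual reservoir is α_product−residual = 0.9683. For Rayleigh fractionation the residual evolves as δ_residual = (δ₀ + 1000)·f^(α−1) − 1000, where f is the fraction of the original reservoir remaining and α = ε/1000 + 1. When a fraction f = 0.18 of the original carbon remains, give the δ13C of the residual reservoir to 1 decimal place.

Rayleigh residual: δ_res = (δ₀ + 1000)·f^(α−1) − 1000
α − 1 = -0.03170
f^(α−1) = 0.18^(-0.03170) = 1.055864
δ_res = (-20.0 + 1000) × 1.055864 − 1000 = 1034.746 − 1000 = 34.75‰

34.7‰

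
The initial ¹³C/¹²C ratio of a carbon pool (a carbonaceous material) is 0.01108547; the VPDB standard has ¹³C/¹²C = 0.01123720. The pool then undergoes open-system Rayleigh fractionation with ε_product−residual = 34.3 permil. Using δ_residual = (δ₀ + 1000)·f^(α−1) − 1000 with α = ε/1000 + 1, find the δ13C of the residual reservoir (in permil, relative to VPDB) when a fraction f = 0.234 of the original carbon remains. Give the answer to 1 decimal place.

δ₀ = (0.01108547/0.01123720 − 1)×1000 = (0.986498 − 1)×1000 = -13.502 permil
α − 1 = ε/1000 = 0.0343
f^(α−1) = 0.234^(0.0343) = 0.951402
δ_res = (-13.502 + 1000) × 0.951402 − 1000 = 938.556 − 1000 = -61.44 permil

-61.4 permil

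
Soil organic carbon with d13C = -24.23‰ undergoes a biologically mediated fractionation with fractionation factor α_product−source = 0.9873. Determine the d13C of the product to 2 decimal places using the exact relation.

-36.62‰

δ_product = (δ_source + 1000)·α − 1000
δ_product = (-24.23 + 1000) × 0.9873 − 1000
δ_product = 963.378 − 1000 = -36.622‰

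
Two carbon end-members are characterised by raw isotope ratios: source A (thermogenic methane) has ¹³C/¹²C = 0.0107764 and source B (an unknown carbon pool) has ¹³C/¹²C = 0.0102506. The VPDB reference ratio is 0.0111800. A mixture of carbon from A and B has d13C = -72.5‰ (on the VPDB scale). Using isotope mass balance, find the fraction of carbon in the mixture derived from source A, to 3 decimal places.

0.226

δ_A = (0.0107764/0.0111800 − 1)×1000 = (0.963900 − 1)×1000 = -36.100‰
δ_B = (0.0102506/0.0111800 − 1)×1000 = (0.916869 − 1)×1000 = -83.131‰
f_A = (δ_mix − δ_B)/(δ_A − δ_B) = (-72.5 − (-83.131))/(-36.100 − (-83.131))
f_A = 10.631 / 47.030 = 0.2260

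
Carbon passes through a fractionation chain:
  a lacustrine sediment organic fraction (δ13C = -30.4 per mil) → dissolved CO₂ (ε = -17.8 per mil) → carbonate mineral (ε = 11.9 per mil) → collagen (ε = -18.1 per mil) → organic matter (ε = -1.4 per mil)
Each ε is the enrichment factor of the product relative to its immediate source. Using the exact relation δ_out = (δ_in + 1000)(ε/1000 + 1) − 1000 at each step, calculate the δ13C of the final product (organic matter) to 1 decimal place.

step 1: δ = (-30.40 + 1000)·(-17.8/1000 + 1) − 1000 = -47.66 per mil
step 2: δ = (-47.66 + 1000)·(11.9/1000 + 1) − 1000 = -36.33 per mil
step 3: δ = (-36.33 + 1000)·(-18.1/1000 + 1) − 1000 = -53.77 per mil
step 4: δ = (-53.77 + 1000)·(-1.4/1000 + 1) − 1000 = -55.09 per mil

-55.1 per mil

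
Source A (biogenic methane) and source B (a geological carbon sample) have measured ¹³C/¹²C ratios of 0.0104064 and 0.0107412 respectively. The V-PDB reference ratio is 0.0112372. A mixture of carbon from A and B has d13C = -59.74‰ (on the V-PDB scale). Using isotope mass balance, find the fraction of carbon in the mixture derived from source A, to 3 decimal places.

0.524

δ_A = (0.0104064/0.0112372 − 1)×1000 = (0.926067 − 1)×1000 = -73.933‰
δ_B = (0.0107412/0.0112372 − 1)×1000 = (0.955861 − 1)×1000 = -44.139‰
f_A = (δ_mix − δ_B)/(δ_A − δ_B) = (-59.74 − (-44.139))/(-73.933 − (-44.139))
f_A = -15.601 / -29.794 = 0.5236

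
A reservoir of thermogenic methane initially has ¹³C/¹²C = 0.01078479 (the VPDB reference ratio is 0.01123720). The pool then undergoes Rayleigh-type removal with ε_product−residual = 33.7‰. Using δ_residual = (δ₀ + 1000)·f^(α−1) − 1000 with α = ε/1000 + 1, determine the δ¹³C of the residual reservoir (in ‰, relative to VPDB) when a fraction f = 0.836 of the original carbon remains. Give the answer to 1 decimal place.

-46.0‰

δ₀ = (0.01078479/0.01123720 − 1)×1000 = (0.959740 − 1)×1000 = -40.260‰
α − 1 = ε/1000 = 0.0337
f^(α−1) = 0.836^(0.0337) = 0.993982
δ_res = (-40.260 + 1000) × 0.993982 − 1000 = 953.964 − 1000 = -46.04‰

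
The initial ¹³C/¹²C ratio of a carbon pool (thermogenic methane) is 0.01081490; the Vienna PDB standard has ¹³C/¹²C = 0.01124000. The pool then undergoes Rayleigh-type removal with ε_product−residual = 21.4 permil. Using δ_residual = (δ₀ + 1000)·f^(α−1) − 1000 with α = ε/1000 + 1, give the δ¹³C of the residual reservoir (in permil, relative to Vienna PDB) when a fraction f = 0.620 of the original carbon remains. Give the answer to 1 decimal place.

δ₀ = (0.01081490/0.01124000 − 1)×1000 = (0.962180 − 1)×1000 = -37.820 permil
α − 1 = ε/1000 = 0.0214
f^(α−1) = 0.620^(0.0214) = 0.989822
δ_res = (-37.820 + 1000) × 0.989822 − 1000 = 952.387 − 1000 = -47.61 permil

-47.6 permil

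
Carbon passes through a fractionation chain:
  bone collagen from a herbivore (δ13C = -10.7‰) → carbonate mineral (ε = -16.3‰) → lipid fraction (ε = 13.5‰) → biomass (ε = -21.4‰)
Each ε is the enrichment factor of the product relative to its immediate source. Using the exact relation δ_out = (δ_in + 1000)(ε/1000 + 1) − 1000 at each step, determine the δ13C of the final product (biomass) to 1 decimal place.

-34.8‰

step 1: δ = (-10.70 + 1000)·(-16.3/1000 + 1) − 1000 = -26.83‰
step 2: δ = (-26.83 + 1000)·(13.5/1000 + 1) − 1000 = -13.69‰
step 3: δ = (-13.69 + 1000)·(-21.4/1000 + 1) − 1000 = -34.79‰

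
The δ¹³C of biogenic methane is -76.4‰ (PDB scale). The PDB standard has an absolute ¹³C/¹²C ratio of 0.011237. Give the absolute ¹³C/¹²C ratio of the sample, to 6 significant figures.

R_sample = R_standard × (δ¹³C/1000 + 1)
R_sample = 0.011237 × (-76.4/1000 + 1) = 0.011237 × 0.923600
R_sample = 0.0103785

0.0103785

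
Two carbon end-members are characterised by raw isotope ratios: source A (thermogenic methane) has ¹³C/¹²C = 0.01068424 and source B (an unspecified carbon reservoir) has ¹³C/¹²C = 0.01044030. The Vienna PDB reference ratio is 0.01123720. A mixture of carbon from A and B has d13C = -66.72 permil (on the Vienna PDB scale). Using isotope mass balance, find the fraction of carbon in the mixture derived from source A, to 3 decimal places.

δ_A = (0.01068424/0.01123720 − 1)×1000 = (0.950792 − 1)×1000 = -49.208 permil
δ_B = (0.01044030/0.01123720 − 1)×1000 = (0.929084 − 1)×1000 = -70.916 permil
f_A = (δ_mix − δ_B)/(δ_A − δ_B) = (-66.72 − (-70.916))/(-49.208 − (-70.916))
f_A = 4.196 / 21.708 = 0.1933

0.193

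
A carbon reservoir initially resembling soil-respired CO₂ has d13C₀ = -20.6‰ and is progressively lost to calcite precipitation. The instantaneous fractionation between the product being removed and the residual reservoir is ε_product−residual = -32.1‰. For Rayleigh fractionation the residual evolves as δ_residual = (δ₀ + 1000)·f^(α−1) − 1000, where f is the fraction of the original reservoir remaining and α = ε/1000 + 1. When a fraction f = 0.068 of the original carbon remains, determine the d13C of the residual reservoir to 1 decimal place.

Rayleigh residual: δ_res = (δ₀ + 1000)·f^(α−1) − 1000
α = ε/1000 + 1 = 0.96790, so α − 1 = -0.03210
f^(α−1) = 0.068^(-0.03210) = 1.090125
δ_res = (-20.6 + 1000) × 1.090125 − 1000 = 1067.669 − 1000 = 67.67‰

67.7‰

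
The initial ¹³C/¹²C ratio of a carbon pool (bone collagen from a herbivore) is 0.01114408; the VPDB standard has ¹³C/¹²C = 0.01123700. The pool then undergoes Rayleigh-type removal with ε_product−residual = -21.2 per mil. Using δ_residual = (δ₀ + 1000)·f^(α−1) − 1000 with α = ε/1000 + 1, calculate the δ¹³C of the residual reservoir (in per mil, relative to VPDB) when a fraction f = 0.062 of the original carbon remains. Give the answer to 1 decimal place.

52.0 per mil

δ₀ = (0.01114408/0.01123700 − 1)×1000 = (0.991731 − 1)×1000 = -8.269 per mil
α − 1 = ε/1000 = -0.0212
f^(α−1) = 0.062^(-0.0212) = 1.060721
δ_res = (-8.269 + 1000) × 1.060721 − 1000 = 1051.950 − 1000 = 51.95 per mil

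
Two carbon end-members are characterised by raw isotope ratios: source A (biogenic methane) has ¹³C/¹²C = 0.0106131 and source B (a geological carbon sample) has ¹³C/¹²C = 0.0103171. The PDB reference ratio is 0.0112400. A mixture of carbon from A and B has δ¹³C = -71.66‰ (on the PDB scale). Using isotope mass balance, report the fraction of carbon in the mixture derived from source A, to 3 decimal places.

δ_A = (0.0106131/0.0112400 − 1)×1000 = (0.944226 − 1)×1000 = -55.774‰
δ_B = (0.0103171/0.0112400 − 1)×1000 = (0.917891 − 1)×1000 = -82.109‰
f_A = (δ_mix − δ_B)/(δ_A − δ_B) = (-71.66 − (-82.109))/(-55.774 − (-82.109))
f_A = 10.449 / 26.335 = 0.3968

0.397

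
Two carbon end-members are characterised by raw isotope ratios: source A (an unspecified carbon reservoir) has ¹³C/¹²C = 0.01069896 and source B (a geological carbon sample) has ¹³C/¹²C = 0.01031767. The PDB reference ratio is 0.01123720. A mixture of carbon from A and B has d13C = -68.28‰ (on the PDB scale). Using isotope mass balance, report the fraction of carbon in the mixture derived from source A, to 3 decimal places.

0.399

δ_A = (0.01069896/0.01123720 − 1)×1000 = (0.952102 − 1)×1000 = -47.898‰
δ_B = (0.01031767/0.01123720 − 1)×1000 = (0.918171 − 1)×1000 = -81.829‰
f_A = (δ_mix − δ_B)/(δ_A − δ_B) = (-68.28 − (-81.829))/(-47.898 − (-81.829))
f_A = 13.549 / 33.931 = 0.3993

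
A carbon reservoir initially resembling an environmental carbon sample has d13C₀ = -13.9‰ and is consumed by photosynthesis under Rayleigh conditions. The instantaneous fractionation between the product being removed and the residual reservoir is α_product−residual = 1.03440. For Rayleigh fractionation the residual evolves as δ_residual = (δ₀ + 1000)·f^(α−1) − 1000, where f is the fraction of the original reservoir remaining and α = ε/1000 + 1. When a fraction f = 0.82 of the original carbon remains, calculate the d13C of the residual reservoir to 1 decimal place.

Rayleigh residual: δ_res = (δ₀ + 1000)·f^(α−1) − 1000
α − 1 = 0.03440
f^(α−1) = 0.82^(0.03440) = 0.993197
δ_res = (-13.9 + 1000) × 0.993197 − 1000 = 979.391 − 1000 = -20.61‰

-20.6‰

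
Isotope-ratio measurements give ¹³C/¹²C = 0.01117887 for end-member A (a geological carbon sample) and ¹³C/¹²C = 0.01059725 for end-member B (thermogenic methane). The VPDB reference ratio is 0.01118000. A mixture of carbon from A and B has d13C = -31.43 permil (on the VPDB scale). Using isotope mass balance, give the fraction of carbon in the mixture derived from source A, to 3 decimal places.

δ_A = (0.01117887/0.01118000 − 1)×1000 = (0.999899 − 1)×1000 = -0.101 permil
δ_B = (0.01059725/0.01118000 − 1)×1000 = (0.947876 − 1)×1000 = -52.124 permil
f_A = (δ_mix − δ_B)/(δ_A − δ_B) = (-31.43 − (-52.124))/(-0.101 − (-52.124))
f_A = 20.694 / 52.023 = 0.3978

0.398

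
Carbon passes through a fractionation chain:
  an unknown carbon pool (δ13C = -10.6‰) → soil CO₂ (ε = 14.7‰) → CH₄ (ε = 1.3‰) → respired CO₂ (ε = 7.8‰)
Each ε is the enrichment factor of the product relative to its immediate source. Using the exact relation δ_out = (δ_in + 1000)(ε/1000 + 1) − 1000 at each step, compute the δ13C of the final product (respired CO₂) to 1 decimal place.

step 1: δ = (-10.60 + 1000)·(14.7/1000 + 1) − 1000 = 3.94‰
step 2: δ = (3.94 + 1000)·(1.3/1000 + 1) − 1000 = 5.25‰
step 3: δ = (5.25 + 1000)·(7.8/1000 + 1) − 1000 = 13.09‰

13.1‰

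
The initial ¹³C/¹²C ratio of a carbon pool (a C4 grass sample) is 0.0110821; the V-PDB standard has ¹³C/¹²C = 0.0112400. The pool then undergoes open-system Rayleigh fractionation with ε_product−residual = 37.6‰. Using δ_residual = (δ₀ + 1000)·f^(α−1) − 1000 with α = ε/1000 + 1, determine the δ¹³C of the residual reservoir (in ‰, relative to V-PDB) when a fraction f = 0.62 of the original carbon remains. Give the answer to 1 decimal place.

δ₀ = (0.0110821/0.0112400 − 1)×1000 = (0.985952 − 1)×1000 = -14.048‰
α − 1 = ε/1000 = 0.0376
f^(α−1) = 0.62^(0.0376) = 0.982186
δ_res = (-14.048 + 1000) × 0.982186 − 1000 = 968.389 − 1000 = -31.61‰

-31.6‰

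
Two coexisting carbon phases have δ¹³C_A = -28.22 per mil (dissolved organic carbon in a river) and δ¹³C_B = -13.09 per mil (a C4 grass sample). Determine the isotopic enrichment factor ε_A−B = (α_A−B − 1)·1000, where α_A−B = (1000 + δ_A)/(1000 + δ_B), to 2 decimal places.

α_A−B = (1000 + -28.22) / (1000 + -13.09) = 971.78 / 986.91 = 0.984669
ε_A−B = (0.984669 − 1) × 1000 = -15.331 per mil
(The approximation ε ≈ δ_A − δ_B would give -15.13 per mil.)

-15.33 per mil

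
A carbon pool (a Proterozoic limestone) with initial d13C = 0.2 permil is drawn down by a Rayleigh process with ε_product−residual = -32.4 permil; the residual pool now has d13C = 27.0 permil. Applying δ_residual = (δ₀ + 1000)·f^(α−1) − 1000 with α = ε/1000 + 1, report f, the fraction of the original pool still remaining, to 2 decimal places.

0.44

α − 1 = ε/1000 = -0.0324
(δ_res + 1000)/(δ₀ + 1000) = (27.0 + 1000)/(0.2 + 1000) = 1027.0/1000.2 = 1.026795
f = 1.026795^(1/-0.0324) = exp(ln(1.026795)/-0.0324) = exp(0.02644/-0.0324)
f = exp(-0.8161) = 0.4421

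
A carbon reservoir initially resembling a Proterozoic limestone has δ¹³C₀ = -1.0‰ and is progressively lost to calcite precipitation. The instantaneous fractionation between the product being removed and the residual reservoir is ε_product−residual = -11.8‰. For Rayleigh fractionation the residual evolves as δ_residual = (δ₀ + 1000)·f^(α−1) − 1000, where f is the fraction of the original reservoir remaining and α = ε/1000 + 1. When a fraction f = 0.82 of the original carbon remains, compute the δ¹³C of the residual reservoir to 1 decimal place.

Rayleigh residual: δ_res = (δ₀ + 1000)·f^(α−1) − 1000
α = ε/1000 + 1 = 0.98820, so α − 1 = -0.01180
f^(α−1) = 0.82^(-0.01180) = 1.002344
δ_res = (-1.0 + 1000) × 1.002344 − 1000 = 1001.342 − 1000 = 1.34‰

1.3‰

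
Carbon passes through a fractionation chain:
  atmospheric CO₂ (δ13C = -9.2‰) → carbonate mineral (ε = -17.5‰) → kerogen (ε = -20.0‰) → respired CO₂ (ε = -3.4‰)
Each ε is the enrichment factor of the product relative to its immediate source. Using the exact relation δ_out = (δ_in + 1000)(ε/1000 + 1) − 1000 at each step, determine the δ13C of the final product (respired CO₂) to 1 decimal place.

-49.3‰

step 1: δ = (-9.20 + 1000)·(-17.5/1000 + 1) − 1000 = -26.54‰
step 2: δ = (-26.54 + 1000)·(-20.0/1000 + 1) − 1000 = -46.01‰
step 3: δ = (-46.01 + 1000)·(-3.4/1000 + 1) − 1000 = -49.25‰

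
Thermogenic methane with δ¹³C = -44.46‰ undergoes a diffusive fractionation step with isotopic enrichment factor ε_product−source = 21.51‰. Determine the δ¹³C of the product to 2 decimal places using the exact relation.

-23.91‰

Exactly, δ_product = (δ_source + 1000)·(ε/1000 + 1) − 1000.
δ_product = (-44.46 + 1000) × (21.51/1000 + 1) − 1000
δ_product = -23.906‰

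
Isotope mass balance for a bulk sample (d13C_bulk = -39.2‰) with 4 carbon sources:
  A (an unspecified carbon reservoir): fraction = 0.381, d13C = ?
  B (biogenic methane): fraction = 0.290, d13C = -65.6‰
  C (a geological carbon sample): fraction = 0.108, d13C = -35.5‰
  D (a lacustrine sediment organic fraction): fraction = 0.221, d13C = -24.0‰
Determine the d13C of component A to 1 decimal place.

Isotope mass balance: δ_bulk = Σ fᵢ·δᵢ.
-39.2 = 0.381×δ_A + 0.290×(-65.6) + 0.108×(-35.5) + 0.221×(-24.0)
0.381·δ_A = -39.2 − (-28.162) = -11.038
δ_A = -11.038 / 0.381 = -28.97‰

-29.0‰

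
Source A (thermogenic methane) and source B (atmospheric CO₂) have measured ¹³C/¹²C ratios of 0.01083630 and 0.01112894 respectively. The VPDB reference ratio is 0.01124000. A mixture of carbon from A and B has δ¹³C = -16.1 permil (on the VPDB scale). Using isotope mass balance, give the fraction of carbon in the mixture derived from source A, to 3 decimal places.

0.239

δ_A = (0.01083630/0.01124000 − 1)×1000 = (0.964084 − 1)×1000 = -35.916 permil
δ_B = (0.01112894/0.01124000 − 1)×1000 = (0.990119 − 1)×1000 = -9.881 permil
f_A = (δ_mix − δ_B)/(δ_A − δ_B) = (-16.1 − (-9.881))/(-35.916 − (-9.881))
f_A = -6.219 / -26.036 = 0.2389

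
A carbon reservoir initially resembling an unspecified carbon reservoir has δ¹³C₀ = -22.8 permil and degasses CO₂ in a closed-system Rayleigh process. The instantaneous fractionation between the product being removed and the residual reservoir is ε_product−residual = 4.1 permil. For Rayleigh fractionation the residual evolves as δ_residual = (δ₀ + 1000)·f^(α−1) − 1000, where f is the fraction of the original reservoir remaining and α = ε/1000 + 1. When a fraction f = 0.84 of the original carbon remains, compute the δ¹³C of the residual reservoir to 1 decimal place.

Rayleigh residual: δ_res = (δ₀ + 1000)·f^(α−1) − 1000
α = ε/1000 + 1 = 1.00410, so α − 1 = 0.00410
f^(α−1) = 0.84^(0.00410) = 0.999285
δ_res = (-22.8 + 1000) × 0.999285 − 1000 = 976.502 − 1000 = -23.50 permil

-23.5 permil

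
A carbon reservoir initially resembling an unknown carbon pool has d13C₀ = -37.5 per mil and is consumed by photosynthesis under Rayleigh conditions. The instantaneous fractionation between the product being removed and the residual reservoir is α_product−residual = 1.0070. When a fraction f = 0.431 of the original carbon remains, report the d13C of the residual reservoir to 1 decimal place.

-43.2 per mil

Rayleigh residual: δ_res = (δ₀ + 1000)·f^(α−1) − 1000
α − 1 = 0.00700
f^(α−1) = 0.431^(0.00700) = 0.994126
δ_res = (-37.5 + 1000) × 0.994126 − 1000 = 956.846 − 1000 = -43.15 per mil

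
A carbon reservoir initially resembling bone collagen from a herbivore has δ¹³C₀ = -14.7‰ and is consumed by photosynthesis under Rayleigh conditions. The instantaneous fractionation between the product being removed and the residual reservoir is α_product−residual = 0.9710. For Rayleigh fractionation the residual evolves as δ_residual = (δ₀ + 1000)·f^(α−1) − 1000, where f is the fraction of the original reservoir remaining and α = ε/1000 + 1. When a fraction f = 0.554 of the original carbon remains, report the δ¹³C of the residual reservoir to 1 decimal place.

2.3‰

Rayleigh residual: δ_res = (δ₀ + 1000)·f^(α−1) − 1000
α − 1 = -0.02900
f^(α−1) = 0.554^(-0.02900) = 1.017275
δ_res = (-14.7 + 1000) × 1.017275 − 1000 = 1002.321 − 1000 = 2.32‰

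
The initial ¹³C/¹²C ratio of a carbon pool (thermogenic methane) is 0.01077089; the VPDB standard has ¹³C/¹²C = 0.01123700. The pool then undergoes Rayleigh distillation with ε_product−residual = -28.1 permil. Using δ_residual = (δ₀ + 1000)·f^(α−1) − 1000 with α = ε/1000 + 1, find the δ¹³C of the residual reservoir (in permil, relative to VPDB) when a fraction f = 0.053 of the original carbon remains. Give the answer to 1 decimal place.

δ₀ = (0.01077089/0.01123700 − 1)×1000 = (0.958520 − 1)×1000 = -41.480 permil
α − 1 = ε/1000 = -0.0281
f^(α−1) = 0.053^(-0.0281) = 1.086045
δ_res = (-41.480 + 1000) × 1.086045 − 1000 = 1040.996 − 1000 = 41.00 permil

41.0 permil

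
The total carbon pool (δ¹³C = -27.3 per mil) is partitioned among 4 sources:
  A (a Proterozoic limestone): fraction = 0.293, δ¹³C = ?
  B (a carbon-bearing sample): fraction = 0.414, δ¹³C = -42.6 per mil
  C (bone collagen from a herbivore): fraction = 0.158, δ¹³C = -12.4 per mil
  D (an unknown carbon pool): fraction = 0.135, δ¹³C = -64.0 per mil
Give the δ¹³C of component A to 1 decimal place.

3.2 per mil

Isotope mass balance: δ_bulk = Σ fᵢ·δᵢ.
-27.3 = 0.293×δ_A + 0.414×(-42.6) + 0.158×(-12.4) + 0.135×(-64.0)
0.293·δ_A = -27.3 − (-28.236) = 0.936
δ_A = 0.936 / 0.293 = 3.19 per mil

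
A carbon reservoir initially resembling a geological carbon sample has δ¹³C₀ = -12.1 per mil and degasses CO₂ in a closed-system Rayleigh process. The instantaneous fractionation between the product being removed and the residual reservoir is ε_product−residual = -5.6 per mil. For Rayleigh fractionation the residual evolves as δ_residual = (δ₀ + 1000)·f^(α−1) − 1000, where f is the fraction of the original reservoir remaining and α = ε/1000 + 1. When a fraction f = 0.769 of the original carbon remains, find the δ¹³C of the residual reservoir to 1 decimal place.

-10.6 per mil

Rayleigh residual: δ_res = (δ₀ + 1000)·f^(α−1) − 1000
α = ε/1000 + 1 = 0.99440, so α − 1 = -0.00560
f^(α−1) = 0.769^(-0.00560) = 1.001472
δ_res = (-12.1 + 1000) × 1.001472 − 1000 = 989.354 − 1000 = -10.65 per mil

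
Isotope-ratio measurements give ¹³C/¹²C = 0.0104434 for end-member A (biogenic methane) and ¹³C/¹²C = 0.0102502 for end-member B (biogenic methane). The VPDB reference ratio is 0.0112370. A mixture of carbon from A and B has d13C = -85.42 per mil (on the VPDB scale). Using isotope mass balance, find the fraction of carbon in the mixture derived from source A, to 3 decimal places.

δ_A = (0.0104434/0.0112370 − 1)×1000 = (0.929376 − 1)×1000 = -70.624 per mil
δ_B = (0.0102502/0.0112370 − 1)×1000 = (0.912183 − 1)×1000 = -87.817 per mil
f_A = (δ_mix − δ_B)/(δ_A − δ_B) = (-85.42 − (-87.817))/(-70.624 − (-87.817))
f_A = 2.397 / 17.193 = 0.1394

0.139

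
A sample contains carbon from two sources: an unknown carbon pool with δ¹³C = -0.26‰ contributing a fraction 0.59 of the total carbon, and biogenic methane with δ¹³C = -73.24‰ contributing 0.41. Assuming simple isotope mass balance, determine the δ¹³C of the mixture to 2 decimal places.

-30.18‰

δ_mix = f_A·δ_A + f_B·δ_B
δ_mix = 0.59 × (-0.26) + 0.41 × (-73.24)
δ_mix = -0.153 + -30.028 = -30.182‰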